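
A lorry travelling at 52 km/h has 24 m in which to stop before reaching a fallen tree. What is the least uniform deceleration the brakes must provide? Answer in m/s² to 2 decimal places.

Required deceleration ≈ 4.35 m/s²

52 km/h ÷ 3.6 = 14.4444 m/s.
v² = 2a·d ⇒ a = v²/(2d) = 14.4444² / (2 × 24.000) = 208.641 / 48.000 = 4.3467 m/s².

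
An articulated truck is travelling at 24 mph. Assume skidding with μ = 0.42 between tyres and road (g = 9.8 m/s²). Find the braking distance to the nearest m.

Braking distance ≈ 14 m

24 mph × 0.44704 = 10.7290 m/s.
a = μg = 0.42 × 9.8 = 4.116 m/s².
Braking distance = v²/(2a) = 10.7290² / (2 × 4.116) = 115.111 / 8.232 = 13.983 m.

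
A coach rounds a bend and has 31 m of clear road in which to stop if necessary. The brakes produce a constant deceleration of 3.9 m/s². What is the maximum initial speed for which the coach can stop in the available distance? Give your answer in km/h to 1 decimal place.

v²/(2a) = d ⇒ v = √(2 × 3.900 × 31) = √241.80 = 15.5499 m/s.
15.5499 m/s × 3.6 = 55.980 km/h.

Maximum speed ≈ 56.0 km/h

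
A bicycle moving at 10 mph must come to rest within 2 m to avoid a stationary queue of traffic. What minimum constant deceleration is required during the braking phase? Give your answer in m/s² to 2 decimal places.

Required deceleration ≈ 5.00 m/s²

10 mph × 0.44704 = 4.4704 m/s.
v² = 2a·d ⇒ a = v²/(2d) = 4.4704² / (2 × 2.000) = 19.984 / 4.000 = 4.9960 m/s².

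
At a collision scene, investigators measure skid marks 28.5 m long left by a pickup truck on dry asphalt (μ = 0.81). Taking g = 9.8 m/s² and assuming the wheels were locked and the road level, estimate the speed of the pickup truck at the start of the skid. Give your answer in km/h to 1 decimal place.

Initial speed ≈ 76.6 km/h

Deceleration a = μg = 0.81 × 9.8 = 7.938 m/s².
v = √(2a·d) = √(2 × 7.938 × 28.5) = √452.466 = 21.2712 m/s.
= 21.2712 × 3.6 = 76.576 km/h.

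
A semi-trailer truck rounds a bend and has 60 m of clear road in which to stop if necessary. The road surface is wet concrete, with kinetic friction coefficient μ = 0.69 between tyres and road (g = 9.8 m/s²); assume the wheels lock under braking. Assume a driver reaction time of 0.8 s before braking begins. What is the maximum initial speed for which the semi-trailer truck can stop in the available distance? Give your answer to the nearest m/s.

a = μg = 0.69 × 9.8 = 6.762 m/s².
Stopping distance: v·t_r + v²/(2a) = 60 with t_r = 0.8 s and a = 6.762 m/s².
So v² + 10.819 v − 811.44 = 0.
Positive root: v = −a·t_r + √((a·t_r)² + 2a·d) = −5.410 + √(29.268 + 811.44) = 23.5850 m/s.

Maximum speed ≈ 24 m/s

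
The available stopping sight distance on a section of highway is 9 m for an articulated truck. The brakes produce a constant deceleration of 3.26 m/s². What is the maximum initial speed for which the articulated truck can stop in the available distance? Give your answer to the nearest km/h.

v²/(2a) = d ⇒ v = √(2 × 3.260 × 9) = √58.68 = 7.6603 m/s.
7.6603 m/s × 3.6 = 27.577 km/h.

Maximum speed ≈ 28 km/h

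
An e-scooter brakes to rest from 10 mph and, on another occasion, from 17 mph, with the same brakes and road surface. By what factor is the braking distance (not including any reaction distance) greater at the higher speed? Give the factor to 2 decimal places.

Factor ≈ 2.89

Braking distance d = v²/(2a), so with a fixed, d ∝ v².
Factor = (17/10)² = 1.7000² = 2.8900.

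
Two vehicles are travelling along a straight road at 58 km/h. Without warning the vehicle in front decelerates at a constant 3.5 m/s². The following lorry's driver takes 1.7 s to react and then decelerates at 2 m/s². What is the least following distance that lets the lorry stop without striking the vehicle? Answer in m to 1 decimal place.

Minimum gap ≈ 55.2 m

58 km/h ÷ 3.6 = 16.1111 m/s.
Leader travels v²/(2a_L) = 259.568 / 7.000 = 37.081 m before stopping.
Follower covers v·t_r = 16.1111 × 1.7 = 27.389 m while reacting, then v²/(2a_F) = 259.568 / 4.000 = 64.892 m while braking, for a total of 27.389 + 64.892 = 92.281 m.
Since a_F ≤ a_L and the follower starts braking later, the follower is never slower than the leader, so the closest approach is when both have stopped.
Minimum gap = 92.281 − 37.081 = 55.200 m.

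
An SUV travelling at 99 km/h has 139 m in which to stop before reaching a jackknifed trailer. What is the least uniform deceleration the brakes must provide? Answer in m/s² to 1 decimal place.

99 km/h ÷ 3.6 = 27.5000 m/s.
v² = 2a·d ⇒ a = v²/(2d) = 27.5000² / (2 × 139.000) = 756.250 / 278.000 = 2.7203 m/s².

Required deceleration ≈ 2.7 m/s²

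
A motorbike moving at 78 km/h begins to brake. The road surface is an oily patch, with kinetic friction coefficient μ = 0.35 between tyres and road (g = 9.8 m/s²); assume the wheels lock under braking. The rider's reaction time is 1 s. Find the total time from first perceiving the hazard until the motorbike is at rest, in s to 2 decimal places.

Total time ≈ 7.32 s

78 km/h ÷ 3.6 = 21.6667 m/s.
a = μg = 0.35 × 9.8 = 3.430 m/s².
Braking time = v/a = 21.6667 / 3.430 = 6.317 s.
Total = 1 + 6.317 = 7.317 s.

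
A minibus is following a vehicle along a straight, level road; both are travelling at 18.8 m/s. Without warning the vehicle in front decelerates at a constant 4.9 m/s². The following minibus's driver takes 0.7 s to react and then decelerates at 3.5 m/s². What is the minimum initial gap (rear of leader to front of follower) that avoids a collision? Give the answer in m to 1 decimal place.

Minimum gap ≈ 27.6 m

Leader travels v²/(2a_L) = 353.440 / 9.800 = 36.065 m before stopping.
Follower covers v·t_r = 18.8000 × 0.7 = 13.160 m while reacting, then v²/(2a_F) = 353.440 / 7.000 = 50.491 m while braking, for a total of 13.160 + 50.491 = 63.651 m.
Since a_F ≤ a_L and the follower starts braking later, the follower is never slower than the leader, so the closest approach is when both have stopped.
Minimum gap = 63.651 − 36.065 = 27.586 m.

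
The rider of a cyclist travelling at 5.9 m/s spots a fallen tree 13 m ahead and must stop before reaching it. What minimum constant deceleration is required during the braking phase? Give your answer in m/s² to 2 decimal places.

Required deceleration ≈ 1.34 m/s²

v² = 2a·d ⇒ a = v²/(2d) = 5.9000² / (2 × 13.000) = 34.810 / 26.000 = 1.3388 m/s².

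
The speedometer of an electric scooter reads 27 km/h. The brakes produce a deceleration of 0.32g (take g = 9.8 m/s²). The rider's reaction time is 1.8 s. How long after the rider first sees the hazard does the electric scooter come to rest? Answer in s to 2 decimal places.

Total time ≈ 4.19 s

27 km/h ÷ 3.6 = 7.5000 m/s.
a = 0.32 × 9.8 = 3.136 m/s².
Braking time = v/a = 7.5000 / 3.136 = 2.392 s.
Total = 1.8 + 2.392 = 4.192 s.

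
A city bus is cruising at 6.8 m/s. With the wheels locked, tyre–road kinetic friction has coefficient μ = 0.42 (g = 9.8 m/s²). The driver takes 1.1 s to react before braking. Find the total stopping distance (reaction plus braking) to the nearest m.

Total stopping distance ≈ 13 m

a = μg = 0.42 × 9.8 = 4.116 m/s².
Reaction distance = v·t_r = 6.8000 × 1.1 = 7.480 m.
Braking distance = v²/(2a) = 6.8000² / (2 × 4.116) = 46.240 / 8.232 = 5.617 m.
Total = 7.480 + 5.617 = 13.097 m.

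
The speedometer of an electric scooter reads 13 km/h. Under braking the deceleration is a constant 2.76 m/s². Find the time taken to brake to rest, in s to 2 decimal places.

Braking time ≈ 1.31 s

13 km/h ÷ 3.6 = 3.6111 m/s.
Braking time = v/a = 3.6111 / 2.760 = 1.308 s.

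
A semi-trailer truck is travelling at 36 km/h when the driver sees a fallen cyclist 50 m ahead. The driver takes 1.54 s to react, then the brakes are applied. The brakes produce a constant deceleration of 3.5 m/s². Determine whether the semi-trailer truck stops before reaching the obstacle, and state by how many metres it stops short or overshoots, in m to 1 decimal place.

36 km/h ÷ 3.6 = 10.0000 m/s.
Reaction distance = 10.0000 × 1.54 = 15.400 m.
Braking distance = v²/(2a) = 100.000 / 7.000 = 14.286 m.
Total stopping distance = 15.400 + 14.286 = 29.686 m, vs 50 m available — it stops with 50 − 29.686 = 20.314 m to spare.

Yes — it stops 20.3 m short of the obstacle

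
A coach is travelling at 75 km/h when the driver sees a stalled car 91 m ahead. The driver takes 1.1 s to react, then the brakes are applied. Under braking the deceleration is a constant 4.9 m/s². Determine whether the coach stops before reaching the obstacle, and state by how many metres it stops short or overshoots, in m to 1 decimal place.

Yes — it stops 23.8 m short of the obstacle

75 km/h ÷ 3.6 = 20.8333 m/s.
Reaction distance = 20.8333 × 1.1 = 22.917 m.
Braking distance = v²/(2a) = 434.026 / 9.800 = 44.288 m.
Total stopping distance = 22.917 + 44.288 = 67.205 m, vs 91 m available — it stops with 91 − 67.205 = 23.795 m to spare.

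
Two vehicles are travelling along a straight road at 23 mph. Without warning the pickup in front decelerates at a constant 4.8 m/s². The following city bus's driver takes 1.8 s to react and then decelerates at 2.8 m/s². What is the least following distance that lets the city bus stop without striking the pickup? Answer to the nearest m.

23 mph × 0.44704 = 10.2819 m/s.
Leader travels v²/(2a_L) = 105.717 / 9.600 = 11.012 m before stopping.
Follower covers v·t_r = 10.2819 × 1.8 = 18.507 m while reacting, then v²/(2a_F) = 105.717 / 5.600 = 18.878 m while braking, for a total of 18.507 + 18.878 = 37.385 m.
Since a_F ≤ a_L and the follower starts braking later, the follower is never slower than the leader, so the closest approach is when both have stopped.
Minimum gap = 37.385 − 11.012 = 26.373 m.

Minimum gap ≈ 26 m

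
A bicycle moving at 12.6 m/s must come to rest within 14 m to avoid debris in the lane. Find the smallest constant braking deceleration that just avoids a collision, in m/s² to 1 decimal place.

v² = 2a·d ⇒ a = v²/(2d) = 12.6000² / (2 × 14.000) = 158.760 / 28.000 = 5.6700 m/s².

Required deceleration ≈ 5.7 m/s²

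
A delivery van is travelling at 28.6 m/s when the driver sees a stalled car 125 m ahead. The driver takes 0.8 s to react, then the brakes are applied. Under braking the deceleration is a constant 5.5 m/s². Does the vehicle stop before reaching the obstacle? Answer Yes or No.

Reaction distance = 28.6000 × 0.8 = 22.880 m.
Braking distance = v²/(2a) = 817.960 / 11.000 = 74.360 m.
Total stopping distance = 22.880 + 74.360 = 97.240 m, vs 125 m available — it stops with 125 − 97.240 = 27.760 m to spare.

Yes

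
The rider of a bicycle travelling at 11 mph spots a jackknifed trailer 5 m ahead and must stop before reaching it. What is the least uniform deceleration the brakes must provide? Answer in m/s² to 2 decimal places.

Required deceleration ≈ 2.42 m/s²

11 mph × 0.44704 = 4.9174 m/s.
v² = 2a·d ⇒ a = v²/(2d) = 4.9174² / (2 × 5.000) = 24.181 / 10.000 = 2.4181 m/s².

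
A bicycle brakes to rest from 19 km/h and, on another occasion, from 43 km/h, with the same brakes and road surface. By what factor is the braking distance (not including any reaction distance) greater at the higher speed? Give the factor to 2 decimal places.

Factor ≈ 5.12

Braking distance d = v²/(2a), so with a fixed, d ∝ v².
Factor = (43/19)² = 2.2632² = 5.1221.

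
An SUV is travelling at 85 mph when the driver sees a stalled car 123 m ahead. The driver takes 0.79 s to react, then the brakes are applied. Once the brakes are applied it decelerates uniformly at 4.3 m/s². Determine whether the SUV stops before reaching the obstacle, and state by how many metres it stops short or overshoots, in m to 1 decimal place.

No — it overshoots by 74.9 m

85 mph × 0.44704 = 37.9984 m/s.
Reaction distance = 37.9984 × 0.79 = 30.019 m.
Braking distance = v²/(2a) = 1443.878 / 8.600 = 167.893 m.
Total stopping distance = 30.019 + 167.893 = 197.912 m, vs 123 m available — it cannot stop in time and overshoots by 197.912 − 123 = 74.912 m.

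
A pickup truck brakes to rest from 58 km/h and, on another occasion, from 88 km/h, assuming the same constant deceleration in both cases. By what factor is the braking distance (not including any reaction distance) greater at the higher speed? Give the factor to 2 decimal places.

Braking distance d = v²/(2a), so with a fixed, d ∝ v².
Factor = (88/58)² = 1.5172² = 2.3019.

Factor ≈ 2.30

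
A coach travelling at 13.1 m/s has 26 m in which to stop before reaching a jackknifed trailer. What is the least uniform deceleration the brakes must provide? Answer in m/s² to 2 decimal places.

Required deceleration ≈ 3.30 m/s²

v² = 2a·d ⇒ a = v²/(2d) = 13.1000² / (2 × 26.000) = 171.610 / 52.000 = 3.3002 m/s².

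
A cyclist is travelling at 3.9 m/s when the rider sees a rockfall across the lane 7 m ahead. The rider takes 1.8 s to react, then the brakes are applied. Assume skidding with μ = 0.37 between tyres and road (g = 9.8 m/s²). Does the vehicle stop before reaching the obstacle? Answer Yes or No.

a = μg = 0.37 × 9.8 = 3.626 m/s².
Reaction distance = 3.9000 × 1.8 = 7.020 m.
Braking distance = v²/(2a) = 15.210 / 7.252 = 2.097 m.
Total stopping distance = 7.020 + 2.097 = 9.117 m, vs 7 m available — it cannot stop in time and overshoots by 9.117 − 7 = 2.117 m.

No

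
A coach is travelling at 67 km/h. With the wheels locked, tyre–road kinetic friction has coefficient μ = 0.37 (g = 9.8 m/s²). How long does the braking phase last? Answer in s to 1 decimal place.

Braking time ≈ 5.1 s

67 km/h ÷ 3.6 = 18.6111 m/s.
a = μg = 0.37 × 9.8 = 3.626 m/s².
Braking time = v/a = 18.6111 / 3.626 = 5.133 s.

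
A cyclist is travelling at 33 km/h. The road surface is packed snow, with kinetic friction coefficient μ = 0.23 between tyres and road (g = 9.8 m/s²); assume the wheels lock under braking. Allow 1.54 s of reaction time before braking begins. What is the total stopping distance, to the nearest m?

33 km/h ÷ 3.6 = 9.1667 m/s.
a = μg = 0.23 × 9.8 = 2.254 m/s².
Reaction distance = v·t_r = 9.1667 × 1.54 = 14.117 m.
Braking distance = v²/(2a) = 9.1667² / (2 × 2.254) = 84.028 / 4.508 = 18.640 m.
Total = 14.117 + 18.640 = 32.757 m.

Total stopping distance ≈ 33 m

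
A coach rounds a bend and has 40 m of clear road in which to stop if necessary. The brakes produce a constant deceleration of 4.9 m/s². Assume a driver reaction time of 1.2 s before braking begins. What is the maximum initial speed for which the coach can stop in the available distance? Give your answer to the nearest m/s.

Maximum speed ≈ 15 m/s

Stopping distance: v·t_r + v²/(2a) = 40 with t_r = 1.2 s and a = 4.900 m/s².
So v² + 11.760 v − 392.00 = 0.
Positive root: v = −a·t_r + √((a·t_r)² + 2a·d) = −5.880 + √(34.574 + 392.00) = 14.7737 m/s.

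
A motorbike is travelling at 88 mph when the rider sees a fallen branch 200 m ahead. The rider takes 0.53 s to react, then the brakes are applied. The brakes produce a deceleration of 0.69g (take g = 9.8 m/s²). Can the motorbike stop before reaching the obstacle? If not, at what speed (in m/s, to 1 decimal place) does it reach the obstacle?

Yes — it stops about 64.7 m short of the obstacle, so it never reaches it

88 mph × 0.44704 = 39.3395 m/s.
a = 0.69 × 9.8 = 6.762 m/s².
Reaction distance = 39.3395 × 0.53 = 20.850 m.
Braking distance = v²/(2a) = 1547.596 / 13.524 = 114.433 m.
Total stopping distance = 20.850 + 114.433 = 135.283 m, vs 200 m available — it stops with 200 − 135.283 = 64.717 m to spare.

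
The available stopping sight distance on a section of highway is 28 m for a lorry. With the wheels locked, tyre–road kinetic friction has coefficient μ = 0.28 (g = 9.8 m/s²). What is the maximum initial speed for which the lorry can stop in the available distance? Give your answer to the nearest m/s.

Maximum speed ≈ 12 m/s

a = μg = 0.28 × 9.8 = 2.744 m/s².
v²/(2a) = d ⇒ v = √(2 × 2.744 × 28) = √153.66 = 12.3960 m/s.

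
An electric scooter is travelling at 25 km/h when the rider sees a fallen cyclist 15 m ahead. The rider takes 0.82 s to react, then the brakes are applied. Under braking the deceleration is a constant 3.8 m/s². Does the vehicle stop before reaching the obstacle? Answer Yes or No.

25 km/h ÷ 3.6 = 6.9444 m/s.
Reaction distance = 6.9444 × 0.82 = 5.694 m.
Braking distance = v²/(2a) = 48.225 / 7.600 = 6.345 m.
Total stopping distance = 5.694 + 6.345 = 12.039 m, vs 15 m available — it stops with 15 − 12.039 = 2.961 m to spare.

Yes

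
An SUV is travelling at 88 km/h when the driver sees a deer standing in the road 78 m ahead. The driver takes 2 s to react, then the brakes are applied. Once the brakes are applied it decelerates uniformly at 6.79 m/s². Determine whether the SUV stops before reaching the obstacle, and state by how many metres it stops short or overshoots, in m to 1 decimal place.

No — it overshoots by 14.9 m

88 km/h ÷ 3.6 = 24.4444 m/s.
Reaction distance = 24.4444 × 2 = 48.889 m.
Braking distance = v²/(2a) = 597.529 / 13.580 = 44.001 m.
Total stopping distance = 48.889 + 44.001 = 92.890 m, vs 78 m available — it cannot stop in time and overshoots by 92.890 − 78 = 14.890 m.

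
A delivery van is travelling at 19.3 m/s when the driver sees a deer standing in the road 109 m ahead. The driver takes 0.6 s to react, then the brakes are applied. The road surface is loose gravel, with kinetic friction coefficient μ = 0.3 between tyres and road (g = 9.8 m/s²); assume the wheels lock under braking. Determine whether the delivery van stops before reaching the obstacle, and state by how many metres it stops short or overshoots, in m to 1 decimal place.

Yes — it stops 34.1 m short of the obstacle

a = μg = 0.3 × 9.8 = 2.940 m/s².
Reaction distance = 19.3000 × 0.6 = 11.580 m.
Braking distance = v²/(2a) = 372.490 / 5.880 = 63.349 m.
Total stopping distance = 11.580 + 63.349 = 74.929 m, vs 109 m available — it stops with 109 − 74.929 = 34.071 m to spare.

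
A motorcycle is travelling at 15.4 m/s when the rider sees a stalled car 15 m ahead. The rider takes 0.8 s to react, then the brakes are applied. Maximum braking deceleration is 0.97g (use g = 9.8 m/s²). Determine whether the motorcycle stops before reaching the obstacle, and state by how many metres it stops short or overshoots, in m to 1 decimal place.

No — it overshoots by 9.8 m

a = 0.97 × 9.8 = 9.506 m/s².
Reaction distance = 15.4000 × 0.8 = 12.320 m.
Braking distance = v²/(2a) = 237.160 / 19.012 = 12.474 m.
Total stopping distance = 12.320 + 12.474 = 24.794 m, vs 15 m available — it cannot stop in time and overshoots by 24.794 − 15 = 9.794 m.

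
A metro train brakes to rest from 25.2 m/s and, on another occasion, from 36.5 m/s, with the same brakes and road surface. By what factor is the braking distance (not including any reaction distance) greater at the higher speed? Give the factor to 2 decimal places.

Braking distance d = v²/(2a), so with a fixed, d ∝ v².
Factor = (36.5/25.2)² = 1.4484² = 2.0979.

Factor ≈ 2.10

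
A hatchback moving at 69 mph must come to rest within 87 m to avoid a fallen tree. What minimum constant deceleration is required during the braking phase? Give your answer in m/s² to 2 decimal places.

69 mph × 0.44704 = 30.8458 m/s.
v² = 2a·d ⇒ a = v²/(2d) = 30.8458² / (2 × 87.000) = 951.463 / 174.000 = 5.4682 m/s².

Required deceleration ≈ 5.47 m/s²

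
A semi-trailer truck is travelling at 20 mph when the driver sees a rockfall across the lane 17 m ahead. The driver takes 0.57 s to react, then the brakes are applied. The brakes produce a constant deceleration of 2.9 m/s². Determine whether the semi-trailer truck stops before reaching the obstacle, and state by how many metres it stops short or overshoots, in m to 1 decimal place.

20 mph × 0.44704 = 8.9408 m/s.
Reaction distance = 8.9408 × 0.57 = 5.096 m.
Braking distance = v²/(2a) = 79.938 / 5.800 = 13.782 m.
Total stopping distance = 5.096 + 13.782 = 18.878 m, vs 17 m available — it cannot stop in time and overshoots by 18.878 − 17 = 1.878 m.

No — it overshoots by 1.9 m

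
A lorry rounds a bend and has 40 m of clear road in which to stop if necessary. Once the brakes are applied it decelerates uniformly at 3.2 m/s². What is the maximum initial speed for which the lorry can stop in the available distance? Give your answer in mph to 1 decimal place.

Maximum speed ≈ 35.8 mph

v²/(2a) = d ⇒ v = √(2 × 3.200 × 40) = √256.00 = 16.0000 m/s.
16.0000 m/s ÷ 0.44704 = 35.791 mph.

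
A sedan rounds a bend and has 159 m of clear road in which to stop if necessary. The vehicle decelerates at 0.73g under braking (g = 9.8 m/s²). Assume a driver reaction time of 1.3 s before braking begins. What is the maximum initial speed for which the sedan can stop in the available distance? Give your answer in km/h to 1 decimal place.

Maximum speed ≈ 141.5 km/h

a = 0.73 × 9.8 = 7.154 m/s².
Stopping distance: v·t_r + v²/(2a) = 159 with t_r = 1.3 s and a = 7.154 m/s².
So v² + 18.600 v − 2274.97 = 0.
Positive root: v = −a·t_r + √((a·t_r)² + 2a·d) = −9.300 + √(86.490 + 2274.97) = 39.2949 m/s.
39.2949 m/s × 3.6 = 141.462 km/h.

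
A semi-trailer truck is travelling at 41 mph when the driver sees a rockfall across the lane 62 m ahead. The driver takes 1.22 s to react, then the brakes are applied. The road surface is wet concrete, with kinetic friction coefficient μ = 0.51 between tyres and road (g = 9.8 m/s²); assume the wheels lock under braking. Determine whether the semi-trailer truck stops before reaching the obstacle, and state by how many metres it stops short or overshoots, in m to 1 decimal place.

41 mph × 0.44704 = 18.3286 m/s.
a = μg = 0.51 × 9.8 = 4.998 m/s².
Reaction distance = 18.3286 × 1.22 = 22.361 m.
Braking distance = v²/(2a) = 335.938 / 9.996 = 33.607 m.
Total stopping distance = 22.361 + 33.607 = 55.968 m, vs 62 m available — it stops with 62 − 55.968 = 6.032 m to spare.

Yes — it stops 6.0 m short of the obstacle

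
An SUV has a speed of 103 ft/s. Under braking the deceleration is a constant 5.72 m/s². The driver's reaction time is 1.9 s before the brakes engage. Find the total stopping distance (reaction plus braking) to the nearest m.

103 ft/s × 0.3048 = 31.3944 m/s.
Reaction distance = v·t_r = 31.3944 × 1.9 = 59.649 m.
Braking distance = v²/(2a) = 31.3944² / (2 × 5.720) = 985.608 / 11.440 = 86.155 m.
Total = 59.649 + 86.155 = 145.804 m.

Total stopping distance ≈ 146 m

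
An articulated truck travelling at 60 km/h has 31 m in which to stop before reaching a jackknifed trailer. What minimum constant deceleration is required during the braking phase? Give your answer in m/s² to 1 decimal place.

60 km/h ÷ 3.6 = 16.6667 m/s.
v² = 2a·d ⇒ a = v²/(2d) = 16.6667² / (2 × 31.000) = 277.779 / 62.000 = 4.4803 m/s².

Required deceleration ≈ 4.5 m/s²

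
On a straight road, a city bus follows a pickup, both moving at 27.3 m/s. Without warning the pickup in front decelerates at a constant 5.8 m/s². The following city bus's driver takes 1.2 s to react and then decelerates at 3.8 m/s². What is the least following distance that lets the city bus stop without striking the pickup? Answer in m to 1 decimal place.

Leader travels v²/(2a_L) = 745.290 / 11.600 = 64.249 m before stopping.
Follower covers v·t_r = 27.3000 × 1.2 = 32.760 m while reacting, then v²/(2a_F) = 745.290 / 7.600 = 98.064 m while braking, for a total of 32.760 + 98.064 = 130.824 m.
Since a_F ≤ a_L and the follower starts braking later, the follower is never slower than the leader, so the closest approach is when both have stopped.
Minimum gap = 130.824 − 64.249 = 66.575 m.

Minimum gap ≈ 66.6 m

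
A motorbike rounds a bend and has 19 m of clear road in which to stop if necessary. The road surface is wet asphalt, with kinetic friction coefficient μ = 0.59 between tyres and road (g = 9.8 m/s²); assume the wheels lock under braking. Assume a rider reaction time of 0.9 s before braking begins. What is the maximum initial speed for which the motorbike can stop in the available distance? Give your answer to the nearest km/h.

a = μg = 0.59 × 9.8 = 5.782 m/s².
Stopping distance: v·t_r + v²/(2a) = 19 with t_r = 0.9 s and a = 5.782 m/s².
So v² + 10.408 v − 219.72 = 0.
Positive root: v = −a·t_r + √((a·t_r)² + 2a·d) = −5.204 + √(27.082 + 219.72) = 10.5059 m/s.
10.5059 m/s × 3.6 = 37.821 km/h.

Maximum speed ≈ 38 km/h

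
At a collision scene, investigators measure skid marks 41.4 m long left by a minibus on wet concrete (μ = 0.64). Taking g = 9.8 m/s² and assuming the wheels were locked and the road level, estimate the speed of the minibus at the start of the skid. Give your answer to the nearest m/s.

Deceleration a = μg = 0.64 × 9.8 = 6.272 m/s².
v = √(2a·d) = √(2 × 6.272 × 41.4) = √519.322 = 22.7886 m/s.

Initial speed ≈ 23 m/s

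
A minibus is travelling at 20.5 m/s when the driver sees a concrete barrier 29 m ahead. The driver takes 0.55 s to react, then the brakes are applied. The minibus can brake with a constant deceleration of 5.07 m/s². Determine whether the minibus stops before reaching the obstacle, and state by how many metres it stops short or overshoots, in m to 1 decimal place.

No — it overshoots by 23.7 m

Reaction distance = 20.5000 × 0.55 = 11.275 m.
Braking distance = v²/(2a) = 420.250 / 10.140 = 41.445 m.
Total stopping distance = 11.275 + 41.445 = 52.720 m, vs 29 m available — it cannot stop in time and overshoots by 52.720 − 29 = 23.720 m.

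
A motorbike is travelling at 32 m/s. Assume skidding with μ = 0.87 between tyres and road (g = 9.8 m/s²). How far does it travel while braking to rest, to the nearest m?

Braking distance ≈ 60 m

a = μg = 0.87 × 9.8 = 8.526 m/s².
Braking distance = v²/(2a) = 32.0000² / (2 × 8.526) = 1024.000 / 17.052 = 60.052 m.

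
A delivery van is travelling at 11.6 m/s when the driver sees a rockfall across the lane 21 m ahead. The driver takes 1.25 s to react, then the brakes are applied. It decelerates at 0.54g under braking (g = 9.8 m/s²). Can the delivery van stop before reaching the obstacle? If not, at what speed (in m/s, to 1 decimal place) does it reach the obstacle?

a = 0.54 × 9.8 = 5.292 m/s².
Reaction distance = 11.6000 × 1.25 = 14.500 m.
Braking distance needed to stop: v²/(2a) = 134.560 / 10.584 = 12.714 m, so total needed = 14.500 + 12.714 = 27.214 m > 21 m — it cannot stop.
Distance remaining when braking begins: 21 − 14.500 = 6.500 m.
v² = v₀² − 2a·d = 134.560 − 2 × 5.292 × 6.500 = 65.764 m²/s².
v = √65.764 = 8.110 m/s.

No — it strikes the obstacle at 8.1 m/s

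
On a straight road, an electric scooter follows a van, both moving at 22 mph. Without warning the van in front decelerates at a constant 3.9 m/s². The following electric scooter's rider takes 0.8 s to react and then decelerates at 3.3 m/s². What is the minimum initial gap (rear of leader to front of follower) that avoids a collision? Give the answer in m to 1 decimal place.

Minimum gap ≈ 10.1 m

22 mph × 0.44704 = 9.8349 m/s.
Leader travels v²/(2a_L) = 96.725 / 7.800 = 12.401 m before stopping.
Follower covers v·t_r = 9.8349 × 0.8 = 7.868 m while reacting, then v²/(2a_F) = 96.725 / 6.600 = 14.655 m while braking, for a total of 7.868 + 14.655 = 22.523 m.
Since a_F ≤ a_L and the follower starts braking later, the follower is never slower than the leader, so the closest approach is when both have stopped.
Minimum gap = 22.523 − 12.401 = 10.122 m.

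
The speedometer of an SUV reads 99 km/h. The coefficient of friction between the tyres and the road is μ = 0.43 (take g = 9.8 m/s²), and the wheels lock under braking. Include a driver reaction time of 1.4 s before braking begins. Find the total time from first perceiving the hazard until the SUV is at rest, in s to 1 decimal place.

99 km/h ÷ 3.6 = 27.5000 m/s.
a = μg = 0.43 × 9.8 = 4.214 m/s².
Braking time = v/a = 27.5000 / 4.214 = 6.526 s.
Total = 1.4 + 6.526 = 7.926 s.

Total time ≈ 7.9 s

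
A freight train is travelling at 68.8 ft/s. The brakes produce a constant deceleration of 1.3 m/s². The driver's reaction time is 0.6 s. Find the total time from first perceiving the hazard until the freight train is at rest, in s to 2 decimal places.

Total time ≈ 16.73 s

68.8 ft/s × 0.3048 = 20.9702 m/s.
Braking time = v/a = 20.9702 / 1.300 = 16.131 s.
Total = 0.6 + 16.131 = 16.731 s.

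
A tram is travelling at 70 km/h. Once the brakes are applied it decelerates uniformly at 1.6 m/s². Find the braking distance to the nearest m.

70 km/h ÷ 3.6 = 19.4444 m/s.
Braking distance = v²/(2a) = 19.4444² / (2 × 1.600) = 378.085 / 3.200 = 118.152 m.

Braking distance ≈ 118 m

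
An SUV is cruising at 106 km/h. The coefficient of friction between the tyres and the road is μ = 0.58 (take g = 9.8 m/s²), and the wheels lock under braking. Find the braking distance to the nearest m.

106 km/h ÷ 3.6 = 29.4444 m/s.
a = μg = 0.58 × 9.8 = 5.684 m/s².
Braking distance = v²/(2a) = 29.4444² / (2 × 5.684) = 866.973 / 11.368 = 76.264 m.

Braking distance ≈ 76 m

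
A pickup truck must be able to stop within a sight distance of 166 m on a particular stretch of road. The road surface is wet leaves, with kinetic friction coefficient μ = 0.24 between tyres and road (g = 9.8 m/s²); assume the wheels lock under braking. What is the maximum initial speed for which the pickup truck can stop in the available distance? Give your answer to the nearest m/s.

Maximum speed ≈ 28 m/s

a = μg = 0.24 × 9.8 = 2.352 m/s².
v²/(2a) = d ⇒ v = √(2 × 2.352 × 166) = √780.86 = 27.9439 m/s.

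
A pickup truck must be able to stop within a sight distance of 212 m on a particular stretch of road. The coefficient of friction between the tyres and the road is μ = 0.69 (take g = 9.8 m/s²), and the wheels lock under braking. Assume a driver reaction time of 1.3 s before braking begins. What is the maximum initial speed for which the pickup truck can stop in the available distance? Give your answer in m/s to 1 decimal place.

Maximum speed ≈ 45.5 m/s

a = μg = 0.69 × 9.8 = 6.762 m/s².
Stopping distance: v·t_r + v²/(2a) = 212 with t_r = 1.3 s and a = 6.762 m/s².
So v² + 17.581 v − 2867.09 = 0.
Positive root: v = −a·t_r + √((a·t_r)² + 2a·d) = −8.791 + √(77.282 + 2867.09) = 45.4711 m/s.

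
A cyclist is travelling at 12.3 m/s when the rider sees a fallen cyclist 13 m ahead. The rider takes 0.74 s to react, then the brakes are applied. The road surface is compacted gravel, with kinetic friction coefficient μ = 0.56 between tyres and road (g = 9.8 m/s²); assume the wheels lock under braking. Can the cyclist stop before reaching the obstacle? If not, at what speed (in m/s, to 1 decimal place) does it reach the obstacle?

a = μg = 0.56 × 9.8 = 5.488 m/s².
Reaction distance = 12.3000 × 0.74 = 9.102 m.
Braking distance needed to stop: v²/(2a) = 151.290 / 10.976 = 13.784 m, so total needed = 9.102 + 13.784 = 22.886 m > 13 m — it cannot stop.
Distance remaining when braking begins: 13 − 9.102 = 3.898 m.
v² = v₀² − 2a·d = 151.290 − 2 × 5.488 × 3.898 = 108.506 m²/s².
v = √108.506 = 10.417 m/s.

No — it strikes the obstacle at 10.4 m/s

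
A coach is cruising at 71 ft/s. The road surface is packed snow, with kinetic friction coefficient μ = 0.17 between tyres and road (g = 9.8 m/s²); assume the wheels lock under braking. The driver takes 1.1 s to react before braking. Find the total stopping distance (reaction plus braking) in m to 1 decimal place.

71 ft/s × 0.3048 = 21.6408 m/s.
a = μg = 0.17 × 9.8 = 1.666 m/s².
Reaction distance = v·t_r = 21.6408 × 1.1 = 23.805 m.
Braking distance = v²/(2a) = 21.6408² / (2 × 1.666) = 468.324 / 3.332 = 140.553 m.
Total = 23.805 + 140.553 = 164.358 m.

Total stopping distance ≈ 164.4 m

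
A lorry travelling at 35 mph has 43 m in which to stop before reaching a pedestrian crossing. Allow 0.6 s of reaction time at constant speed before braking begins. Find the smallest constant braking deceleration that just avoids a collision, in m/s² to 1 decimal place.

Required deceleration ≈ 3.6 m/s²

35 mph × 0.44704 = 15.6464 m/s.
Distance covered during reaction = 15.6464 × 0.6 = 9.388 m.
Distance available for braking: 43 − 9.388 = 33.612 m.
v² = 2a·d ⇒ a = v²/(2d) = 15.6464² / (2 × 33.612) = 244.810 / 67.224 = 3.6417 m/s².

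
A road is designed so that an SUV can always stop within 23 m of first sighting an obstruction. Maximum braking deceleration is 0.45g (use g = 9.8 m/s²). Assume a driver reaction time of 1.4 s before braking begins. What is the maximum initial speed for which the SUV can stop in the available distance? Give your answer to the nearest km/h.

a = 0.45 × 9.8 = 4.410 m/s².
Stopping distance: v·t_r + v²/(2a) = 23 with t_r = 1.4 s and a = 4.410 m/s².
So v² + 12.348 v − 202.86 = 0.
Positive root: v = −a·t_r + √((a·t_r)² + 2a·d) = −6.174 + √(38.118 + 202.86) = 9.3495 m/s.
9.3495 m/s × 3.6 = 33.658 km/h.

Maximum speed ≈ 34 km/h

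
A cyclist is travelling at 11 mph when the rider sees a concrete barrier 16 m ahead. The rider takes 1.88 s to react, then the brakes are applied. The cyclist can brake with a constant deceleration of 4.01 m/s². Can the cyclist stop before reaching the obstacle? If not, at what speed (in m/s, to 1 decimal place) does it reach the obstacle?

11 mph × 0.44704 = 4.9174 m/s.
Reaction distance = 4.9174 × 1.88 = 9.245 m.
Braking distance = v²/(2a) = 24.181 / 8.020 = 3.015 m.
Total stopping distance = 9.245 + 3.015 = 12.260 m, vs 16 m available — it stops with 16 − 12.260 = 3.740 m to spare.

Yes — it stops about 3.7 m short of the obstacle, so it never reaches it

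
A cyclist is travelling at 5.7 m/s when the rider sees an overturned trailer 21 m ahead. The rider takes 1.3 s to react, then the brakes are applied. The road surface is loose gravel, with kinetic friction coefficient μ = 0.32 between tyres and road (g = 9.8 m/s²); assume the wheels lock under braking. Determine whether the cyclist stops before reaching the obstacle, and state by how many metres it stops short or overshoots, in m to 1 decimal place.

a = μg = 0.32 × 9.8 = 3.136 m/s².
Reaction distance = 5.7000 × 1.3 = 7.410 m.
Braking distance = v²/(2a) = 32.490 / 6.272 = 5.180 m.
Total stopping distance = 7.410 + 5.180 = 12.590 m, vs 21 m available — it stops with 21 − 12.590 = 8.410 m to spare.

Yes — it stops 8.4 m short of the obstacle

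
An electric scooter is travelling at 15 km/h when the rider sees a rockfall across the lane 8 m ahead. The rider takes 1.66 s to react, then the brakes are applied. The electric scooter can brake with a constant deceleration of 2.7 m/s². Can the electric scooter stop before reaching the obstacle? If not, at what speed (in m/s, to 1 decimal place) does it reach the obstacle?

15 km/h ÷ 3.6 = 4.1667 m/s.
Reaction distance = 4.1667 × 1.66 = 6.917 m.
Braking distance needed to stop: v²/(2a) = 17.361 / 5.400 = 3.215 m, so total needed = 6.917 + 3.215 = 10.132 m > 8 m — it cannot stop.
Distance remaining when braking begins: 8 − 6.917 = 1.083 m.
v² = v₀² − 2a·d = 17.361 − 2 × 2.700 × 1.083 = 11.513 m²/s².
v = √11.513 = 3.393 m/s.

No — it strikes the obstacle at 3.4 m/s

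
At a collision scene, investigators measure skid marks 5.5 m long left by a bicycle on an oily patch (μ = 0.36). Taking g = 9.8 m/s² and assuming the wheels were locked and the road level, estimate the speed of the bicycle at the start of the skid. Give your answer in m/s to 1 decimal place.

Initial speed ≈ 6.2 m/s

Deceleration a = μg = 0.36 × 9.8 = 3.528 m/s².
v = √(2a·d) = √(2 × 3.528 × 5.5) = √38.808 = 6.2296 m/s.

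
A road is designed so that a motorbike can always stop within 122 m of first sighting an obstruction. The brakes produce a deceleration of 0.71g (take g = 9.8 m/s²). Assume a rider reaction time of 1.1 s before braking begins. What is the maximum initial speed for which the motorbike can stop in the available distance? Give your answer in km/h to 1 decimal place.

a = 0.71 × 9.8 = 6.958 m/s².
Stopping distance: v·t_r + v²/(2a) = 122 with t_r = 1.1 s and a = 6.958 m/s².
So v² + 15.308 v − 1697.75 = 0.
Positive root: v = −a·t_r + √((a·t_r)² + 2a·d) = −7.654 + √(58.584 + 1697.75) = 34.2546 m/s.
34.2546 m/s × 3.6 = 123.317 km/h.

Maximum speed ≈ 123.3 km/h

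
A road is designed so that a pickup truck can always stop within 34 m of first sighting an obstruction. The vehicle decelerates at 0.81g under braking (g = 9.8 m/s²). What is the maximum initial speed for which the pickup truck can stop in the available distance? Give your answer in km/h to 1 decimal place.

Maximum speed ≈ 83.6 km/h

a = 0.81 × 9.8 = 7.938 m/s².
v²/(2a) = d ⇒ v = √(2 × 7.938 × 34) = √539.78 = 23.2332 m/s.
23.2332 m/s × 3.6 = 83.640 km/h.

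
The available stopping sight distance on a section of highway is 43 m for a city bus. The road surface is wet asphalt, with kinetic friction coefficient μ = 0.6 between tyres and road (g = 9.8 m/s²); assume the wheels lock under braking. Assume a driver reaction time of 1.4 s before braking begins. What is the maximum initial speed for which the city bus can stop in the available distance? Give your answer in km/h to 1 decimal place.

Maximum speed ≈ 56.6 km/h

a = μg = 0.6 × 9.8 = 5.880 m/s².
Stopping distance: v·t_r + v²/(2a) = 43 with t_r = 1.4 s and a = 5.880 m/s².
So v² + 16.464 v − 505.68 = 0.
Positive root: v = −a·t_r + √((a·t_r)² + 2a·d) = −8.232 + √(67.766 + 505.68) = 15.7147 m/s.
15.7147 m/s × 3.6 = 56.573 km/h.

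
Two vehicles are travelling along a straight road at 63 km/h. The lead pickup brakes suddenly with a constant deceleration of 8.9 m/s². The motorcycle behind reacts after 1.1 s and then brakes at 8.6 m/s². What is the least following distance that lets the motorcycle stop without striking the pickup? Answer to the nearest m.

63 km/h ÷ 3.6 = 17.5000 m/s.
Leader travels v²/(2a_L) = 306.250 / 17.800 = 17.205 m before stopping.
Follower covers v·t_r = 17.5000 × 1.1 = 19.250 m while reacting, then v²/(2a_F) = 306.250 / 17.200 = 17.805 m while braking, for a total of 19.250 + 17.805 = 37.055 m.
Since a_F ≤ a_L and the follower starts braking later, the follower is never slower than the leader, so the closest approach is when both have stopped.
Minimum gap = 37.055 − 17.205 = 19.850 m.

Minimum gap ≈ 20 m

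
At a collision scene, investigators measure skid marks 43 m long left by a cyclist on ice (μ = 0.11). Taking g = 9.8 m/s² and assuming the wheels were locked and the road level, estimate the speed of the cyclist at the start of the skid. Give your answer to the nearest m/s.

Deceleration a = μg = 0.11 × 9.8 = 1.078 m/s².
v = √(2a·d) = √(2 × 1.078 × 43) = √92.708 = 9.6285 m/s.

Initial speed ≈ 10 m/s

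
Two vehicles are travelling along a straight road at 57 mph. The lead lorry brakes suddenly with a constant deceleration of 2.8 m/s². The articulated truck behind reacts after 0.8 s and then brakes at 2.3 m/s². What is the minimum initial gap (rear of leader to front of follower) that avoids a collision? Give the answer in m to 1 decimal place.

57 mph × 0.44704 = 25.4813 m/s.
Leader travels v²/(2a_L) = 649.297 / 5.600 = 115.946 m before stopping.
Follower covers v·t_r = 25.4813 × 0.8 = 20.385 m while reacting, then v²/(2a_F) = 649.297 / 4.600 = 141.152 m while braking, for a total of 20.385 + 141.152 = 161.537 m.
Since a_F ≤ a_L and the follower starts braking later, the follower is never slower than the leader, so the closest approach is when both have stopped.
Minimum gap = 161.537 − 115.946 = 45.591 m.

Minimum gap ≈ 45.6 m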